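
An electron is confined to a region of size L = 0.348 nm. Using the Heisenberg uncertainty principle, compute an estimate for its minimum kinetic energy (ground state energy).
78.651 meV

Using the uncertainty principle to estimate ground state energy:

1. The position uncertainty is approximately the confinement size:
   Δx ≈ L = 3.480e-10 m

2. From ΔxΔp ≥ ℏ/2, the minimum momentum uncertainty is:
   Δp ≈ ℏ/(2L) = 1.515e-25 kg·m/s

3. The kinetic energy is approximately:
   KE ≈ (Δp)²/(2m) = (1.515e-25)²/(2 × 9.109e-31 kg)
   KE ≈ 1.260e-20 J = 78.651 meV

This is an order-of-magnitude estimate of the ground state energy.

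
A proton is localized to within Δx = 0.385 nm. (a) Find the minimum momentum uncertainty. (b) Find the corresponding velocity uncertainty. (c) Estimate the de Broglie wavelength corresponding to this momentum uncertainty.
(a) Δp_min = 1.370 × 10^-25 kg·m/s
(b) Δv_min = 81.882 m/s
(c) λ_dB = 4.838 nm

Step-by-step:

(a) From the uncertainty principle:
Δp_min = ℏ/(2Δx) = (1.055e-34 J·s)/(2 × 3.850e-10 m) = 1.370e-25 kg·m/s

(b) The velocity uncertainty:
Δv = Δp/m = (1.370e-25 kg·m/s)/(1.673e-27 kg) = 8.188e+01 m/s = 81.882 m/s

(c) The de Broglie wavelength for this momentum:
λ = h/p = (6.626e-34 J·s)/(1.370e-25 kg·m/s) = 4.838e-09 m = 4.838 nm

Note: The de Broglie wavelength is comparable to the localization size, as expected from wave-particle duality.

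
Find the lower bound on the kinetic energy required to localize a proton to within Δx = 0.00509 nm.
200.225 meV

Localizing a particle requires giving it sufficient momentum uncertainty:

1. From uncertainty principle: Δp ≥ ℏ/(2Δx)
   Δp_min = (1.055e-34 J·s) / (2 × 5.090e-12 m)
   Δp_min = 1.036e-23 kg·m/s

2. This momentum uncertainty corresponds to kinetic energy:
   KE ≈ (Δp)²/(2m) = (1.036e-23)²/(2 × 1.673e-27 kg)
   KE = 3.208e-20 J = 200.225 meV

Tighter localization requires more energy.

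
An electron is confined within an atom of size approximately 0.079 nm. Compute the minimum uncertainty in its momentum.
6.675 × 10^-25 kg·m/s

Using the Heisenberg uncertainty principle:
ΔxΔp ≥ ℏ/2

With Δx ≈ L = 7.900e-11 m (the confinement size):
Δp_min = ℏ/(2Δx)
Δp_min = (1.055e-34 J·s) / (2 × 7.900e-11 m)
Δp_min = 6.675e-25 kg·m/s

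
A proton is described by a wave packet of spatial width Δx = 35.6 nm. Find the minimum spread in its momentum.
1.481 × 10^-27 kg·m/s

For a wave packet, the spatial width Δx and momentum spread Δp are related by the uncertainty principle:
ΔxΔp ≥ ℏ/2

The minimum momentum spread is:
Δp_min = ℏ/(2Δx)
Δp_min = (1.055e-34 J·s) / (2 × 3.560e-08 m)
Δp_min = 1.481e-27 kg·m/s

A wave packet cannot have both a well-defined position and well-defined momentum.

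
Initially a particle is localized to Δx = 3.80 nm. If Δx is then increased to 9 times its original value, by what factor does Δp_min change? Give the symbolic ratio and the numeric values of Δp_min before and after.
Original Δp_min = 1.388 × 10^-26 kg·m/s; new Δp'_min = 1.542 × 10^-27 kg·m/s; ratio Δp'_min/Δp_min = 1/9.

From the uncertainty principle ΔxΔp ≥ ℏ/2, the minimum momentum uncertainty is Δp_min = ℏ/(2Δx).

Original (Δx = 3.80 nm = 3.800e-09 m):
Δp_min = (1.055e-34 J·s)/(2 × 3.800e-09 m) = 1.388e-26 kg·m/s

When Δx → 9Δx:
Δp'_min = ℏ/(2 × 9Δx) = (1/9) × ℏ/(2Δx) = (1/9) × Δp_min
Δp'_min = 1/9 × 1.388e-26 kg·m/s = 1.542e-27 kg·m/s

Since Δp_min ∝ 1/Δx, when Δx is increased to 9 times its original value, Δp_min decreases to 1/9 of its original value.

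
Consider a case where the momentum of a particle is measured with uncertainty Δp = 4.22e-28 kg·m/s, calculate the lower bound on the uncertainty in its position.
124.949 nm

Using the Heisenberg uncertainty principle:
ΔxΔp ≥ ℏ/2

The minimum uncertainty in position is:
Δx_min = ℏ/(2Δp)
Δx_min = (1.055e-34 J·s) / (2 × 4.220e-28 kg·m/s)
Δx_min = 1.249e-07 m = 124.949 nm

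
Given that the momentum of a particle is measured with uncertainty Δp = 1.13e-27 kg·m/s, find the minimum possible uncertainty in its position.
46.662 nm

Using the Heisenberg uncertainty principle:
ΔxΔp ≥ ℏ/2

The minimum uncertainty in position is:
Δx_min = ℏ/(2Δp)
Δx_min = (1.055e-34 J·s) / (2 × 1.130e-27 kg·m/s)
Δx_min = 4.666e-08 m = 46.662 nm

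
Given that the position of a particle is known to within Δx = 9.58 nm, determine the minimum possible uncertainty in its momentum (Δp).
5.504 × 10^-27 kg·m/s

Using the Heisenberg uncertainty principle:
ΔxΔp ≥ ℏ/2

The minimum uncertainty in momentum is:
Δp_min = ℏ/(2Δx)
Δp_min = (1.055e-34 J·s) / (2 × 9.580e-09 m)
Δp_min = 5.504e-27 kg·m/s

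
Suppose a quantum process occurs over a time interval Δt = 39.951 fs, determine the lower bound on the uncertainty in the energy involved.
8.238 meV

Using the energy-time uncertainty principle:
ΔEΔt ≥ ℏ/2

The minimum uncertainty in energy is:
ΔE_min = ℏ/(2Δt)
ΔE_min = (1.055e-34 J·s) / (2 × 3.995e-14 s)
ΔE_min = 1.320e-21 J = 8.238 meV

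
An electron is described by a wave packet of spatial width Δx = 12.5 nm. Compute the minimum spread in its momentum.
4.218 × 10^-27 kg·m/s

For a wave packet, the spatial width Δx and momentum spread Δp are related by the uncertainty principle:
ΔxΔp ≥ ℏ/2

The minimum momentum spread is:
Δp_min = ℏ/(2Δx)
Δp_min = (1.055e-34 J·s) / (2 × 1.250e-08 m)
Δp_min = 4.218e-27 kg·m/s

A wave packet cannot have both a well-defined position and well-defined momentum.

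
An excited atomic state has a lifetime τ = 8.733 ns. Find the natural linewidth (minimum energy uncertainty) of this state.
37.685 neV

Using the energy-time uncertainty principle:
ΔEΔt ≥ ℏ/2

The lifetime τ represents the time uncertainty Δt.
The natural linewidth (minimum energy uncertainty) is:

ΔE = ℏ/(2τ)
ΔE = (1.055e-34 J·s) / (2 × 8.733e-09 s)
ΔE = 6.038e-27 J = 37.685 neV

This natural linewidth limits the precision of spectroscopic measurements.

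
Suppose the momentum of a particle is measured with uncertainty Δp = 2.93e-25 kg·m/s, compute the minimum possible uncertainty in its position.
179.961 pm

Using the Heisenberg uncertainty principle:
ΔxΔp ≥ ℏ/2

The minimum uncertainty in position is:
Δx_min = ℏ/(2Δp)
Δx_min = (1.055e-34 J·s) / (2 × 2.930e-25 kg·m/s)
Δx_min = 1.800e-10 m = 179.961 pm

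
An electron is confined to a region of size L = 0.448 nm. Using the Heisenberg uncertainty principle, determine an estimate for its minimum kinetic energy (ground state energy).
47.458 meV

Using the uncertainty principle to estimate ground state energy:

1. The position uncertainty is approximately the confinement size:
   Δx ≈ L = 4.480e-10 m

2. From ΔxΔp ≥ ℏ/2, the minimum momentum uncertainty is:
   Δp ≈ ℏ/(2L) = 1.177e-25 kg·m/s

3. The kinetic energy is approximately:
   KE ≈ (Δp)²/(2m) = (1.177e-25)²/(2 × 9.109e-31 kg)
   KE ≈ 7.604e-21 J = 47.458 meV

This is an order-of-magnitude estimate of the ground state energy.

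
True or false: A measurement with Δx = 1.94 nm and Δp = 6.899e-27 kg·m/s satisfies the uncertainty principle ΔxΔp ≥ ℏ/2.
No, it violates the uncertainty principle (impossible measurement).

Calculate the product ΔxΔp:
ΔxΔp = (1.940e-09 m) × (6.899e-27 kg·m/s)
ΔxΔp = 1.338e-35 J·s

Compare to the minimum allowed value ℏ/2:
ℏ/2 = 5.273e-35 J·s

Since ΔxΔp = 1.338e-35 J·s < 5.273e-35 J·s = ℏ/2,
the measurement violates the uncertainty principle.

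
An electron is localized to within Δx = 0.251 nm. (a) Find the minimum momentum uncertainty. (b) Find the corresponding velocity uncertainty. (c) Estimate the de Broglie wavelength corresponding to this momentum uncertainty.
(a) Δp_min = 2.101 × 10^-25 kg·m/s
(b) Δv_min = 230.613 km/s
(c) λ_dB = 3.154 nm

Step-by-step:

(a) From the uncertainty principle:
Δp_min = ℏ/(2Δx) = (1.055e-34 J·s)/(2 × 2.510e-10 m) = 2.101e-25 kg·m/s

(b) The velocity uncertainty:
Δv = Δp/m = (2.101e-25 kg·m/s)/(9.109e-31 kg) = 2.306e+05 m/s = 230.613 km/s

(c) The de Broglie wavelength for this momentum:
λ = h/p = (6.626e-34 J·s)/(2.101e-25 kg·m/s) = 3.154e-09 m = 3.154 nm

Note: The de Broglie wavelength is comparable to the localization size, as expected from wave-particle duality.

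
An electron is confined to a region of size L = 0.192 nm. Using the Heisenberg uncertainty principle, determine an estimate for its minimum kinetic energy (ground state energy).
258.381 meV

Using the uncertainty principle to estimate ground state energy:

1. The position uncertainty is approximately the confinement size:
   Δx ≈ L = 1.920e-10 m

2. From ΔxΔp ≥ ℏ/2, the minimum momentum uncertainty is:
   Δp ≈ ℏ/(2L) = 2.746e-25 kg·m/s

3. The kinetic energy is approximately:
   KE ≈ (Δp)²/(2m) = (2.746e-25)²/(2 × 9.109e-31 kg)
   KE ≈ 4.140e-20 J = 258.381 meV

This is an order-of-magnitude estimate of the ground state energy.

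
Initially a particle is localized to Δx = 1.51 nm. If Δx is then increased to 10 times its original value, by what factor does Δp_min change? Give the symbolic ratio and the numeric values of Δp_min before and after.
Original Δp_min = 3.492 × 10^-26 kg·m/s; new Δp'_min = 3.492 × 10^-27 kg·m/s; ratio Δp'_min/Δp_min = 1/10.

From the uncertainty principle ΔxΔp ≥ ℏ/2, the minimum momentum uncertainty is Δp_min = ℏ/(2Δx).

Original (Δx = 1.51 nm = 1.510e-09 m):
Δp_min = (1.055e-34 J·s)/(2 × 1.510e-09 m) = 3.492e-26 kg·m/s

When Δx → 10Δx:
Δp'_min = ℏ/(2 × 10Δx) = (1/10) × ℏ/(2Δx) = (1/10) × Δp_min
Δp'_min = 1/10 × 3.492e-26 kg·m/s = 3.492e-27 kg·m/s

Since Δp_min ∝ 1/Δx, when Δx is increased to 10 times its original value, Δp_min decreases to 1/10 of its original value.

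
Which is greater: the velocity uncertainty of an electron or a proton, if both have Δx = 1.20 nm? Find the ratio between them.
The electron has the larger minimum velocity uncertainty, by a ratio of 1836.2.

For both particles, Δp_min = ℏ/(2Δx) = 4.394e-26 kg·m/s (same for both).

The velocity uncertainty is Δv = Δp/m:
- electron: Δv = 4.394e-26 / 9.109e-31 = 4.824e+04 m/s = 48.237 km/s
- proton: Δv = 4.394e-26 / 1.673e-27 = 2.627e+01 m/s = 26.270 m/s

Ratio: 4.824e+04 / 2.627e+01 = 1836.2

The lighter particle has larger velocity uncertainty because Δv ∝ 1/m.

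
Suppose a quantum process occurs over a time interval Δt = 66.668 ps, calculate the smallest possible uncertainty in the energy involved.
4.936 μeV

Using the energy-time uncertainty principle:
ΔEΔt ≥ ℏ/2

The minimum uncertainty in energy is:
ΔE_min = ℏ/(2Δt)
ΔE_min = (1.055e-34 J·s) / (2 × 6.667e-11 s)
ΔE_min = 7.909e-25 J = 4.936 μeV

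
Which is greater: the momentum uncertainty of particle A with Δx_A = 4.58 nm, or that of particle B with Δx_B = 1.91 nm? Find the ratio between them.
Particle B has the larger minimum momentum uncertainty, by a factor of 2.40.

For each particle, the minimum momentum uncertainty is Δp_min = ℏ/(2Δx):

Particle A: Δp_A = ℏ/(2×4.580e-09 m) = 1.151e-26 kg·m/s
Particle B: Δp_B = ℏ/(2×1.910e-09 m) = 2.761e-26 kg·m/s

Ratio: Δp_B/Δp_A = 2.40

Since Δp_min ∝ 1/Δx, the particle with smaller position uncertainty (B) has larger momentum uncertainty.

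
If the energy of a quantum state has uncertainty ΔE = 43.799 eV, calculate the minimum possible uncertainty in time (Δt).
7.514 as

Using the energy-time uncertainty principle:
ΔEΔt ≥ ℏ/2

The minimum uncertainty in time is:
Δt_min = ℏ/(2ΔE)
Δt_min = (1.055e-34 J·s) / (2 × 7.017e-18 J)
Δt_min = 7.514e-18 s = 7.514 as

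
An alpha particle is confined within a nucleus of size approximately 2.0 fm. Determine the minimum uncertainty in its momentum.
2.636 × 10^-20 kg·m/s

Using the Heisenberg uncertainty principle:
ΔxΔp ≥ ℏ/2

With Δx ≈ L = 2.000e-15 m (the confinement size):
Δp_min = ℏ/(2Δx)
Δp_min = (1.055e-34 J·s) / (2 × 2.000e-15 m)
Δp_min = 2.636e-20 kg·m/s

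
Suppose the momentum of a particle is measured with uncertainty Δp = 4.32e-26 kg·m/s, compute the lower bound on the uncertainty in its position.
1.221 nm

Using the Heisenberg uncertainty principle:
ΔxΔp ≥ ℏ/2

The minimum uncertainty in position is:
Δx_min = ℏ/(2Δp)
Δx_min = (1.055e-34 J·s) / (2 × 4.320e-26 kg·m/s)
Δx_min = 1.221e-09 m = 1.221 nm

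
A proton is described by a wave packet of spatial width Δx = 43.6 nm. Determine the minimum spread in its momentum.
1.209 × 10^-27 kg·m/s

For a wave packet, the spatial width Δx and momentum spread Δp are related by the uncertainty principle:
ΔxΔp ≥ ℏ/2

The minimum momentum spread is:
Δp_min = ℏ/(2Δx)
Δp_min = (1.055e-34 J·s) / (2 × 4.360e-08 m)
Δp_min = 1.209e-27 kg·m/s

A wave packet cannot have both a well-defined position and well-defined momentum.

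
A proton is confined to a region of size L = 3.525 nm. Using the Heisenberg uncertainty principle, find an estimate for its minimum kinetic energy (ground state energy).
417.480 neV

Using the uncertainty principle to estimate ground state energy:

1. The position uncertainty is approximately the confinement size:
   Δx ≈ L = 3.525e-09 m

2. From ΔxΔp ≥ ℏ/2, the minimum momentum uncertainty is:
   Δp ≈ ℏ/(2L) = 1.496e-26 kg·m/s

3. The kinetic energy is approximately:
   KE ≈ (Δp)²/(2m) = (1.496e-26)²/(2 × 1.673e-27 kg)
   KE ≈ 6.689e-26 J = 417.480 neV

This is an order-of-magnitude estimate of the ground state energy.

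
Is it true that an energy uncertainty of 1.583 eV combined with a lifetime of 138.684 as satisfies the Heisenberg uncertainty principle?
No, it violates the uncertainty relation.

Calculate the product ΔEΔt:
ΔE = 1.583 eV = 2.536e-19 J
ΔEΔt = (2.536e-19 J) × (1.387e-16 s)
ΔEΔt = 3.517e-35 J·s

Compare to the minimum allowed value ℏ/2:
ℏ/2 = 5.273e-35 J·s

Since ΔEΔt = 3.517e-35 J·s < 5.273e-35 J·s = ℏ/2,
this violates the uncertainty relation.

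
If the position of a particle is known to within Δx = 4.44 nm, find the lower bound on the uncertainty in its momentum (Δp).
1.188 × 10^-26 kg·m/s

Using the Heisenberg uncertainty principle:
ΔxΔp ≥ ℏ/2

The minimum uncertainty in momentum is:
Δp_min = ℏ/(2Δx)
Δp_min = (1.055e-34 J·s) / (2 × 4.440e-09 m)
Δp_min = 1.188e-26 kg·m/s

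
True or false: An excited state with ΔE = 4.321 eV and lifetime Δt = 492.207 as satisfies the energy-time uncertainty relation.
Yes, it satisfies the uncertainty relation.

Calculate the product ΔEΔt:
ΔE = 4.321 eV = 6.923e-19 J
ΔEΔt = (6.923e-19 J) × (4.922e-16 s)
ΔEΔt = 3.408e-34 J·s

Compare to the minimum allowed value ℏ/2:
ℏ/2 = 5.273e-35 J·s

Since ΔEΔt = 3.408e-34 J·s ≥ 5.273e-35 J·s = ℏ/2,
this satisfies the uncertainty relation.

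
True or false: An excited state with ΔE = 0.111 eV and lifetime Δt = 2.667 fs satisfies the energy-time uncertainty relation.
No, it violates the uncertainty relation.

Calculate the product ΔEΔt:
ΔE = 0.111 eV = 1.778e-20 J
ΔEΔt = (1.778e-20 J) × (2.667e-15 s)
ΔEΔt = 4.743e-35 J·s

Compare to the minimum allowed value ℏ/2:
ℏ/2 = 5.273e-35 J·s

Since ΔEΔt = 4.743e-35 J·s < 5.273e-35 J·s = ℏ/2,
this violates the uncertainty relation.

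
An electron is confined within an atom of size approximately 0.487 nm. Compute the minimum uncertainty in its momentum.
1.083 × 10^-25 kg·m/s

Using the Heisenberg uncertainty principle:
ΔxΔp ≥ ℏ/2

With Δx ≈ L = 4.870e-10 m (the confinement size):
Δp_min = ℏ/(2Δx)
Δp_min = (1.055e-34 J·s) / (2 × 4.870e-10 m)
Δp_min = 1.083e-25 kg·m/s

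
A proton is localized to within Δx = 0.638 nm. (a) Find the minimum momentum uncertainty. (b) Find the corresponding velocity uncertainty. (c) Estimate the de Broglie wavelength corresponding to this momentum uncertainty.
(a) Δp_min = 8.265 × 10^-26 kg·m/s
(b) Δv_min = 49.411 m/s
(c) λ_dB = 8.017 nm

Step-by-step:

(a) From the uncertainty principle:
Δp_min = ℏ/(2Δx) = (1.055e-34 J·s)/(2 × 6.380e-10 m) = 8.265e-26 kg·m/s

(b) The velocity uncertainty:
Δv = Δp/m = (8.265e-26 kg·m/s)/(1.673e-27 kg) = 4.941e+01 m/s = 49.411 m/s

(c) The de Broglie wavelength for this momentum:
λ = h/p = (6.626e-34 J·s)/(8.265e-26 kg·m/s) = 8.017e-09 m = 8.017 nm

Note: The de Broglie wavelength is comparable to the localization size, as expected from wave-particle duality.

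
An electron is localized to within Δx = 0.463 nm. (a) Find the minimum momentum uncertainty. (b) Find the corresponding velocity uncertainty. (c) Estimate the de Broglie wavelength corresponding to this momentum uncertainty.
(a) Δp_min = 1.139 × 10^-25 kg·m/s
(b) Δv_min = 125.019 km/s
(c) λ_dB = 5.818 nm

Step-by-step:

(a) From the uncertainty principle:
Δp_min = ℏ/(2Δx) = (1.055e-34 J·s)/(2 × 4.630e-10 m) = 1.139e-25 kg·m/s

(b) The velocity uncertainty:
Δv = Δp/m = (1.139e-25 kg·m/s)/(9.109e-31 kg) = 1.250e+05 m/s = 125.019 km/s

(c) The de Broglie wavelength for this momentum:
λ = h/p = (6.626e-34 J·s)/(1.139e-25 kg·m/s) = 5.818e-09 m = 5.818 nm

Note: The de Broglie wavelength is comparable to the localization size, as expected from wave-particle duality.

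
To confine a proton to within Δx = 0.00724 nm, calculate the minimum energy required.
98.964 meV

Localizing a particle requires giving it sufficient momentum uncertainty:

1. From uncertainty principle: Δp ≥ ℏ/(2Δx)
   Δp_min = (1.055e-34 J·s) / (2 × 7.240e-12 m)
   Δp_min = 7.283e-24 kg·m/s

2. This momentum uncertainty corresponds to kinetic energy:
   KE ≈ (Δp)²/(2m) = (7.283e-24)²/(2 × 1.673e-27 kg)
   KE = 1.586e-20 J = 98.964 meV

Tighter localization requires more energy.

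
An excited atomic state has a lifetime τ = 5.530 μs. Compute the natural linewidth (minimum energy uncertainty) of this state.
59.513 peV

Using the energy-time uncertainty principle:
ΔEΔt ≥ ℏ/2

The lifetime τ represents the time uncertainty Δt.
The natural linewidth (minimum energy uncertainty) is:

ΔE = ℏ/(2τ)
ΔE = (1.055e-34 J·s) / (2 × 5.530e-06 s)
ΔE = 9.535e-30 J = 59.513 peV

This natural linewidth limits the precision of spectroscopic measurements.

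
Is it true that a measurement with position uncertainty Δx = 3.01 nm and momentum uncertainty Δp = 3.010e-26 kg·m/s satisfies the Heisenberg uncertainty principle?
Yes, it satisfies the uncertainty principle.

Calculate the product ΔxΔp:
ΔxΔp = (3.010e-09 m) × (3.010e-26 kg·m/s)
ΔxΔp = 9.060e-35 J·s

Compare to the minimum allowed value ℏ/2:
ℏ/2 = 5.273e-35 J·s

Since ΔxΔp = 9.060e-35 J·s ≥ 5.273e-35 J·s = ℏ/2,
the measurement satisfies the uncertainty principle.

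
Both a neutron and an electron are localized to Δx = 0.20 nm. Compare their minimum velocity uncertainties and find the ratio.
The electron has the larger minimum velocity uncertainty, by a ratio of 1838.7.

For both particles, Δp_min = ℏ/(2Δx) = 2.636e-25 kg·m/s (same for both).

The velocity uncertainty is Δv = Δp/m:
- neutron: Δv = 2.636e-25 / 1.675e-27 = 1.574e+02 m/s = 157.406 m/s
- electron: Δv = 2.636e-25 / 9.109e-31 = 2.894e+05 m/s = 289.419 km/s

Ratio: 2.894e+05 / 1.574e+02 = 1838.7

The lighter particle has larger velocity uncertainty because Δv ∝ 1/m.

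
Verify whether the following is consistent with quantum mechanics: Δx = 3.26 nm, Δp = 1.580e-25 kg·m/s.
Yes, it satisfies the uncertainty principle.

Calculate the product ΔxΔp:
ΔxΔp = (3.260e-09 m) × (1.580e-25 kg·m/s)
ΔxΔp = 5.151e-34 J·s

Compare to the minimum allowed value ℏ/2:
ℏ/2 = 5.273e-35 J·s

Since ΔxΔp = 5.151e-34 J·s ≥ 5.273e-35 J·s = ℏ/2,
the measurement satisfies the uncertainty principle.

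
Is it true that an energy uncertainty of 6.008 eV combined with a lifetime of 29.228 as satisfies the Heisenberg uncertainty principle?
No, it violates the uncertainty relation.

Calculate the product ΔEΔt:
ΔE = 6.008 eV = 9.626e-19 J
ΔEΔt = (9.626e-19 J) × (2.923e-17 s)
ΔEΔt = 2.813e-35 J·s

Compare to the minimum allowed value ℏ/2:
ℏ/2 = 5.273e-35 J·s

Since ΔEΔt = 2.813e-35 J·s < 5.273e-35 J·s = ℏ/2,
this violates the uncertainty relation.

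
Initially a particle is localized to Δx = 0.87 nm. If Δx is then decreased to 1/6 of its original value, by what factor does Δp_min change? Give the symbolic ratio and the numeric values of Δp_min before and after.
Original Δp_min = 6.061 × 10^-26 kg·m/s; new Δp'_min = 3.636 × 10^-25 kg·m/s; ratio Δp'_min/Δp_min = 6.

From the uncertainty principle ΔxΔp ≥ ℏ/2, the minimum momentum uncertainty is Δp_min = ℏ/(2Δx).

Original (Δx = 0.87 nm = 8.700e-10 m):
Δp_min = (1.055e-34 J·s)/(2 × 8.700e-10 m) = 6.061e-26 kg·m/s

When Δx → (1/6)Δx:
Δp'_min = ℏ/(2 × (1/6)Δx) = 6 × ℏ/(2Δx) = 6 × Δp_min
Δp'_min = 6 × 6.061e-26 kg·m/s = 3.636e-25 kg·m/s

Since Δp_min ∝ 1/Δx, when Δx is decreased to 1/6 of its original value, Δp_min increases to 6 times its original value.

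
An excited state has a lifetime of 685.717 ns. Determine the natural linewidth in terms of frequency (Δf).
116.050 kHz

Using the energy-time uncertainty principle and E = hf:
ΔEΔt ≥ ℏ/2
hΔf·Δt ≥ ℏ/2

The minimum frequency uncertainty is:
Δf = ℏ/(2hτ) = 1/(4πτ)
Δf = 1/(4π × 6.857e-07 s)
Δf = 1.161e+05 Hz = 116.050 kHz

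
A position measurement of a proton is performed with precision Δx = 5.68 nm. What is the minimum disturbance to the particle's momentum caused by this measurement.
9.283 × 10^-27 kg·m/s

The uncertainty principle implies that measuring position disturbs momentum:
ΔxΔp ≥ ℏ/2

When we measure position with precision Δx, we necessarily introduce a momentum uncertainty:
Δp ≥ ℏ/(2Δx)
Δp_min = (1.055e-34 J·s) / (2 × 5.680e-09 m)
Δp_min = 9.283e-27 kg·m/s

The more precisely we measure position, the greater the momentum disturbance.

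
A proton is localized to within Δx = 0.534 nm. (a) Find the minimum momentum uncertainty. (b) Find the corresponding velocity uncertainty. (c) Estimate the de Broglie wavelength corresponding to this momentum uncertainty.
(a) Δp_min = 9.874 × 10^-26 kg·m/s
(b) Δv_min = 59.035 m/s
(c) λ_dB = 6.710 nm

Step-by-step:

(a) From the uncertainty principle:
Δp_min = ℏ/(2Δx) = (1.055e-34 J·s)/(2 × 5.340e-10 m) = 9.874e-26 kg·m/s

(b) The velocity uncertainty:
Δv = Δp/m = (9.874e-26 kg·m/s)/(1.673e-27 kg) = 5.903e+01 m/s = 59.035 m/s

(c) The de Broglie wavelength for this momentum:
λ = h/p = (6.626e-34 J·s)/(9.874e-26 kg·m/s) = 6.710e-09 m = 6.710 nm

Note: The de Broglie wavelength is comparable to the localization size, as expected from wave-particle duality.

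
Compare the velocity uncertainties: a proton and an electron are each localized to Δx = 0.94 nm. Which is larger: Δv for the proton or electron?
The electron has the larger minimum velocity uncertainty, by a ratio of 1836.2.

For both particles, Δp_min = ℏ/(2Δx) = 5.609e-26 kg·m/s (same for both).

The velocity uncertainty is Δv = Δp/m:
- proton: Δv = 5.609e-26 / 1.673e-27 = 3.354e+01 m/s = 33.537 m/s
- electron: Δv = 5.609e-26 / 9.109e-31 = 6.158e+04 m/s = 61.579 km/s

Ratio: 6.158e+04 / 3.354e+01 = 1836.2

The lighter particle has larger velocity uncertainty because Δv ∝ 1/m.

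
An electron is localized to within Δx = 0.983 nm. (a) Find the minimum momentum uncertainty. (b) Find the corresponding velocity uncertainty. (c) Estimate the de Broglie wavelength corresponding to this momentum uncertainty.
(a) Δp_min = 5.364 × 10^-26 kg·m/s
(b) Δv_min = 58.885 km/s
(c) λ_dB = 12.353 nm

Step-by-step:

(a) From the uncertainty principle:
Δp_min = ℏ/(2Δx) = (1.055e-34 J·s)/(2 × 9.830e-10 m) = 5.364e-26 kg·m/s

(b) The velocity uncertainty:
Δv = Δp/m = (5.364e-26 kg·m/s)/(9.109e-31 kg) = 5.888e+04 m/s = 58.885 km/s

(c) The de Broglie wavelength for this momentum:
λ = h/p = (6.626e-34 J·s)/(5.364e-26 kg·m/s) = 1.235e-08 m = 12.353 nm

Note: The de Broglie wavelength is comparable to the localization size, as expected from wave-particle duality.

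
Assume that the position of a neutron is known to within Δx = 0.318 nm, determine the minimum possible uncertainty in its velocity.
98.997 m/s

Using the Heisenberg uncertainty principle and Δp = mΔv:
ΔxΔp ≥ ℏ/2
Δx(mΔv) ≥ ℏ/2

The minimum uncertainty in velocity is:
Δv_min = ℏ/(2mΔx)
Δv_min = (1.055e-34 J·s) / (2 × 1.675e-27 kg × 3.180e-10 m)
Δv_min = 9.900e+01 m/s = 98.997 m/s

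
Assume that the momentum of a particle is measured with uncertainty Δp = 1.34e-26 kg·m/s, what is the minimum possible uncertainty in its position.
3.935 nm

Using the Heisenberg uncertainty principle:
ΔxΔp ≥ ℏ/2

The minimum uncertainty in position is:
Δx_min = ℏ/(2Δp)
Δx_min = (1.055e-34 J·s) / (2 × 1.340e-26 kg·m/s)
Δx_min = 3.935e-09 m = 3.935 nm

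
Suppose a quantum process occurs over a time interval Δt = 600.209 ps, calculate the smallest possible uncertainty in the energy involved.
548.319 neV

Using the energy-time uncertainty principle:
ΔEΔt ≥ ℏ/2

The minimum uncertainty in energy is:
ΔE_min = ℏ/(2Δt)
ΔE_min = (1.055e-34 J·s) / (2 × 6.002e-10 s)
ΔE_min = 8.785e-26 J = 548.319 neV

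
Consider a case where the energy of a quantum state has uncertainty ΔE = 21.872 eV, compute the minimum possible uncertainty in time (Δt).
15.047 as

Using the energy-time uncertainty principle:
ΔEΔt ≥ ℏ/2

The minimum uncertainty in time is:
Δt_min = ℏ/(2ΔE)
Δt_min = (1.055e-34 J·s) / (2 × 3.504e-18 J)
Δt_min = 1.505e-17 s = 15.047 as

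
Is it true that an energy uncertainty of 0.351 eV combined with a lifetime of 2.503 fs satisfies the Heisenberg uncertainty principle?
Yes, it satisfies the uncertainty relation.

Calculate the product ΔEΔt:
ΔE = 0.351 eV = 5.624e-20 J
ΔEΔt = (5.624e-20 J) × (2.503e-15 s)
ΔEΔt = 1.408e-34 J·s

Compare to the minimum allowed value ℏ/2:
ℏ/2 = 5.273e-35 J·s

Since ΔEΔt = 1.408e-34 J·s ≥ 5.273e-35 J·s = ℏ/2,
this satisfies the uncertainty relation.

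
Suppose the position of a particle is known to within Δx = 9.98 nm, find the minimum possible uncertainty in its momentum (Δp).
5.283 × 10^-27 kg·m/s

Using the Heisenberg uncertainty principle:
ΔxΔp ≥ ℏ/2

The minimum uncertainty in momentum is:
Δp_min = ℏ/(2Δx)
Δp_min = (1.055e-34 J·s) / (2 × 9.980e-09 m)
Δp_min = 5.283e-27 kg·m/s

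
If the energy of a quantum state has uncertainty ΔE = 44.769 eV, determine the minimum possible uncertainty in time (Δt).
7.351 as

Using the energy-time uncertainty principle:
ΔEΔt ≥ ℏ/2

The minimum uncertainty in time is:
Δt_min = ℏ/(2ΔE)
Δt_min = (1.055e-34 J·s) / (2 × 7.173e-18 J)
Δt_min = 7.351e-18 s = 7.351 as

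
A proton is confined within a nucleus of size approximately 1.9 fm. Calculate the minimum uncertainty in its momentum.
2.775 × 10^-20 kg·m/s

Using the Heisenberg uncertainty principle:
ΔxΔp ≥ ℏ/2

With Δx ≈ L = 1.900e-15 m (the confinement size):
Δp_min = ℏ/(2Δx)
Δp_min = (1.055e-34 J·s) / (2 × 1.900e-15 m)
Δp_min = 2.775e-20 kg·m/s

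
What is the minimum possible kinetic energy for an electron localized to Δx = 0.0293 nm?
11.095 eV

Localizing a particle requires giving it sufficient momentum uncertainty:

1. From uncertainty principle: Δp ≥ ℏ/(2Δx)
   Δp_min = (1.055e-34 J·s) / (2 × 2.930e-11 m)
   Δp_min = 1.800e-24 kg·m/s

2. This momentum uncertainty corresponds to kinetic energy:
   KE ≈ (Δp)²/(2m) = (1.800e-24)²/(2 × 9.109e-31 kg)
   KE = 1.778e-18 J = 11.095 eV

Tighter localization requires more energy.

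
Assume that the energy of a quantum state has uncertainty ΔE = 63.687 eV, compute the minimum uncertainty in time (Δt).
5.168 as

Using the energy-time uncertainty principle:
ΔEΔt ≥ ℏ/2

The minimum uncertainty in time is:
Δt_min = ℏ/(2ΔE)
Δt_min = (1.055e-34 J·s) / (2 × 1.020e-17 J)
Δt_min = 5.168e-18 s = 5.168 as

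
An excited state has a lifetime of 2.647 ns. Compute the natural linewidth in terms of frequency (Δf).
30.063 MHz

Using the energy-time uncertainty principle and E = hf:
ΔEΔt ≥ ℏ/2
hΔf·Δt ≥ ℏ/2

The minimum frequency uncertainty is:
Δf = ℏ/(2hτ) = 1/(4πτ)
Δf = 1/(4π × 2.647e-09 s)
Δf = 3.006e+07 Hz = 30.063 MHz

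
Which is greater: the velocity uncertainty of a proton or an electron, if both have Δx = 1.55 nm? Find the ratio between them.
The electron has the larger minimum velocity uncertainty, by a ratio of 1836.2.

For both particles, Δp_min = ℏ/(2Δx) = 3.402e-26 kg·m/s (same for both).

The velocity uncertainty is Δv = Δp/m:
- proton: Δv = 3.402e-26 / 1.673e-27 = 2.034e+01 m/s = 20.338 m/s
- electron: Δv = 3.402e-26 / 9.109e-31 = 3.734e+04 m/s = 37.344 km/s

Ratio: 3.734e+04 / 2.034e+01 = 1836.2

The lighter particle has larger velocity uncertainty because Δv ∝ 1/m.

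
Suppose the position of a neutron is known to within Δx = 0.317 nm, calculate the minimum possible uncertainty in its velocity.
99.310 m/s

Using the Heisenberg uncertainty principle and Δp = mΔv:
ΔxΔp ≥ ℏ/2
Δx(mΔv) ≥ ℏ/2

The minimum uncertainty in velocity is:
Δv_min = ℏ/(2mΔx)
Δv_min = (1.055e-34 J·s) / (2 × 1.675e-27 kg × 3.170e-10 m)
Δv_min = 9.931e+01 m/s = 99.310 m/s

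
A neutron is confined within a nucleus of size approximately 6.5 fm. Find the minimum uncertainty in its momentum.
8.112 × 10^-21 kg·m/s

Using the Heisenberg uncertainty principle:
ΔxΔp ≥ ℏ/2

With Δx ≈ L = 6.500e-15 m (the confinement size):
Δp_min = ℏ/(2Δx)
Δp_min = (1.055e-34 J·s) / (2 × 6.500e-15 m)
Δp_min = 8.112e-21 kg·m/s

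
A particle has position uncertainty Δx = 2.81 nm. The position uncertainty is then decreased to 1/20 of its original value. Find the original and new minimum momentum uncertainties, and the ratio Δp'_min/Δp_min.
Original Δp_min = 1.876 × 10^-26 kg·m/s; new Δp'_min = 3.753 × 10^-25 kg·m/s; ratio Δp'_min/Δp_min = 20.

From the uncertainty principle ΔxΔp ≥ ℏ/2, the minimum momentum uncertainty is Δp_min = ℏ/(2Δx).

Original (Δx = 2.81 nm = 2.810e-09 m):
Δp_min = (1.055e-34 J·s)/(2 × 2.810e-09 m) = 1.876e-26 kg·m/s

When Δx → (1/20)Δx:
Δp'_min = ℏ/(2 × (1/20)Δx) = 20 × ℏ/(2Δx) = 20 × Δp_min
Δp'_min = 20 × 1.876e-26 kg·m/s = 3.753e-25 kg·m/s

Since Δp_min ∝ 1/Δx, when Δx is decreased to 1/20 of its original value, Δp_min increases to 20 times its original value.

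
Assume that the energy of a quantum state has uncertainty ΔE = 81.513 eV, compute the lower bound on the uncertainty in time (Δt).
4.037 as

Using the energy-time uncertainty principle:
ΔEΔt ≥ ℏ/2

The minimum uncertainty in time is:
Δt_min = ℏ/(2ΔE)
Δt_min = (1.055e-34 J·s) / (2 × 1.306e-17 J)
Δt_min = 4.037e-18 s = 4.037 as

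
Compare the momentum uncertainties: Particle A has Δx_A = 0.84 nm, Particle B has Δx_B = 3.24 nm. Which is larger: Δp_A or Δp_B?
Particle A has the larger minimum momentum uncertainty, by a factor of 3.86.

For each particle, the minimum momentum uncertainty is Δp_min = ℏ/(2Δx):

Particle A: Δp_A = ℏ/(2×8.400e-10 m) = 6.277e-26 kg·m/s
Particle B: Δp_B = ℏ/(2×3.240e-09 m) = 1.627e-26 kg·m/s

Ratio: Δp_A/Δp_B = 3.86

Since Δp_min ∝ 1/Δx, the particle with smaller position uncertainty (A) has larger momentum uncertainty.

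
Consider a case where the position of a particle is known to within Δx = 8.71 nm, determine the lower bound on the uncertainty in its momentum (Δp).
6.054 × 10^-27 kg·m/s

Using the Heisenberg uncertainty principle:
ΔxΔp ≥ ℏ/2

The minimum uncertainty in momentum is:
Δp_min = ℏ/(2Δx)
Δp_min = (1.055e-34 J·s) / (2 × 8.710e-09 m)
Δp_min = 6.054e-27 kg·m/s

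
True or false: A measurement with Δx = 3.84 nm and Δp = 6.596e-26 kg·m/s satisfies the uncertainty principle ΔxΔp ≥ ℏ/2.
Yes, it satisfies the uncertainty principle.

Calculate the product ΔxΔp:
ΔxΔp = (3.840e-09 m) × (6.596e-26 kg·m/s)
ΔxΔp = 2.533e-34 J·s

Compare to the minimum allowed value ℏ/2:
ℏ/2 = 5.273e-35 J·s

Since ΔxΔp = 2.533e-34 J·s ≥ 5.273e-35 J·s = ℏ/2,
the measurement satisfies the uncertainty principle.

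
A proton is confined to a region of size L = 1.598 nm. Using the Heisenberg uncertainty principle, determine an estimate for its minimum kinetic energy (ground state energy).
2.031 μeV

Using the uncertainty principle to estimate ground state energy:

1. The position uncertainty is approximately the confinement size:
   Δx ≈ L = 1.598e-09 m

2. From ΔxΔp ≥ ℏ/2, the minimum momentum uncertainty is:
   Δp ≈ ℏ/(2L) = 3.300e-26 kg·m/s

3. The kinetic energy is approximately:
   KE ≈ (Δp)²/(2m) = (3.300e-26)²/(2 × 1.673e-27 kg)
   KE ≈ 3.255e-25 J = 2.031 μeV

This is an order-of-magnitude estimate of the ground state energy.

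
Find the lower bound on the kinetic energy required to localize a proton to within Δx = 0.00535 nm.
181.237 meV

Localizing a particle requires giving it sufficient momentum uncertainty:

1. From uncertainty principle: Δp ≥ ℏ/(2Δx)
   Δp_min = (1.055e-34 J·s) / (2 × 5.350e-12 m)
   Δp_min = 9.856e-24 kg·m/s

2. This momentum uncertainty corresponds to kinetic energy:
   KE ≈ (Δp)²/(2m) = (9.856e-24)²/(2 × 1.673e-27 kg)
   KE = 2.904e-20 J = 181.237 meV

Tighter localization requires more energy.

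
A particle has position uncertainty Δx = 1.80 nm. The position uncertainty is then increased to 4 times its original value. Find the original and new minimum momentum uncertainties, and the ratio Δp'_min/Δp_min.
Original Δp_min = 2.929 × 10^-26 kg·m/s; new Δp'_min = 7.323 × 10^-27 kg·m/s; ratio Δp'_min/Δp_min = 1/4.

From the uncertainty principle ΔxΔp ≥ ℏ/2, the minimum momentum uncertainty is Δp_min = ℏ/(2Δx).

Original (Δx = 1.80 nm = 1.800e-09 m):
Δp_min = (1.055e-34 J·s)/(2 × 1.800e-09 m) = 2.929e-26 kg·m/s

When Δx → 4Δx:
Δp'_min = ℏ/(2 × 4Δx) = (1/4) × ℏ/(2Δx) = (1/4) × Δp_min
Δp'_min = 1/4 × 2.929e-26 kg·m/s = 7.323e-27 kg·m/s

Since Δp_min ∝ 1/Δx, when Δx is increased to 4 times its original value, Δp_min decreases to 1/4 of its original value.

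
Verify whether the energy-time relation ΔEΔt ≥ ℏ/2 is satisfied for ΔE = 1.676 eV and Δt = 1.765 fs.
Yes, it satisfies the uncertainty relation.

Calculate the product ΔEΔt:
ΔE = 1.676 eV = 2.685e-19 J
ΔEΔt = (2.685e-19 J) × (1.765e-15 s)
ΔEΔt = 4.739e-34 J·s

Compare to the minimum allowed value ℏ/2:
ℏ/2 = 5.273e-35 J·s

Since ΔEΔt = 4.739e-34 J·s ≥ 5.273e-35 J·s = ℏ/2,
this satisfies the uncertainty relation.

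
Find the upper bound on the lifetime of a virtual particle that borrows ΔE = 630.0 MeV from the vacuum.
5.224 × 10^-25 s

Using the energy-time uncertainty principle:
ΔEΔt ≥ ℏ/2

For a virtual particle borrowing energy ΔE, the maximum lifetime is:
Δt_max = ℏ/(2ΔE)

Converting energy:
ΔE = 630.0 MeV = 1.009e-10 J

Δt_max = (1.055e-34 J·s) / (2 × 1.009e-10 J)
Δt_max = 5.224e-25 s = 5.224 × 10^-25 s

Virtual particles with higher borrowed energy exist for shorter times.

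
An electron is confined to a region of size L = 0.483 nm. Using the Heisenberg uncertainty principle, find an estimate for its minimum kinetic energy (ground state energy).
40.829 meV

Using the uncertainty principle to estimate ground state energy:

1. The position uncertainty is approximately the confinement size:
   Δx ≈ L = 4.830e-10 m

2. From ΔxΔp ≥ ℏ/2, the minimum momentum uncertainty is:
   Δp ≈ ℏ/(2L) = 1.092e-25 kg·m/s

3. The kinetic energy is approximately:
   KE ≈ (Δp)²/(2m) = (1.092e-25)²/(2 × 9.109e-31 kg)
   KE ≈ 6.542e-21 J = 40.829 meV

This is an order-of-magnitude estimate of the ground state energy.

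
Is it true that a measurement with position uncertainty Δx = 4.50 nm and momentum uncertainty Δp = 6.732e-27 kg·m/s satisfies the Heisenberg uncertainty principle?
No, it violates the uncertainty principle (impossible measurement).

Calculate the product ΔxΔp:
ΔxΔp = (4.500e-09 m) × (6.732e-27 kg·m/s)
ΔxΔp = 3.029e-35 J·s

Compare to the minimum allowed value ℏ/2:
ℏ/2 = 5.273e-35 J·s

Since ΔxΔp = 3.029e-35 J·s < 5.273e-35 J·s = ℏ/2,
the measurement violates the uncertainty principle.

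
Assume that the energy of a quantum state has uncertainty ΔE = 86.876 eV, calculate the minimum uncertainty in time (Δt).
3.788 as

Using the energy-time uncertainty principle:
ΔEΔt ≥ ℏ/2

The minimum uncertainty in time is:
Δt_min = ℏ/(2ΔE)
Δt_min = (1.055e-34 J·s) / (2 × 1.392e-17 J)
Δt_min = 3.788e-18 s = 3.788 as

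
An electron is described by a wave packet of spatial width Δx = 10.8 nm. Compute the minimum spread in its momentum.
4.882 × 10^-27 kg·m/s

For a wave packet, the spatial width Δx and momentum spread Δp are related by the uncertainty principle:
ΔxΔp ≥ ℏ/2

The minimum momentum spread is:
Δp_min = ℏ/(2Δx)
Δp_min = (1.055e-34 J·s) / (2 × 1.080e-08 m)
Δp_min = 4.882e-27 kg·m/s

A wave packet cannot have both a well-defined position and well-defined momentum.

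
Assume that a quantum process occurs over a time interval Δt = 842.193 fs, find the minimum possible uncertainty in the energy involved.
390.773 μeV

Using the energy-time uncertainty principle:
ΔEΔt ≥ ℏ/2

The minimum uncertainty in energy is:
ΔE_min = ℏ/(2Δt)
ΔE_min = (1.055e-34 J·s) / (2 × 8.422e-13 s)
ΔE_min = 6.261e-23 J = 390.773 μeV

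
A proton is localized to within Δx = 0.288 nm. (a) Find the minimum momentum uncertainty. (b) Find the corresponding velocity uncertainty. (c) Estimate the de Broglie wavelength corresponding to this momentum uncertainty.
(a) Δp_min = 1.831 × 10^-25 kg·m/s
(b) Δv_min = 109.460 m/s
(c) λ_dB = 3.619 nm

Step-by-step:

(a) From the uncertainty principle:
Δp_min = ℏ/(2Δx) = (1.055e-34 J·s)/(2 × 2.880e-10 m) = 1.831e-25 kg·m/s

(b) The velocity uncertainty:
Δv = Δp/m = (1.831e-25 kg·m/s)/(1.673e-27 kg) = 1.095e+02 m/s = 109.460 m/s

(c) The de Broglie wavelength for this momentum:
λ = h/p = (6.626e-34 J·s)/(1.831e-25 kg·m/s) = 3.619e-09 m = 3.619 nm

Note: The de Broglie wavelength is comparable to the localization size, as expected from wave-particle duality.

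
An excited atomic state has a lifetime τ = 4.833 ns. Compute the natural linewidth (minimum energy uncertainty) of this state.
68.096 neV

Using the energy-time uncertainty principle:
ΔEΔt ≥ ℏ/2

The lifetime τ represents the time uncertainty Δt.
The natural linewidth (minimum energy uncertainty) is:

ΔE = ℏ/(2τ)
ΔE = (1.055e-34 J·s) / (2 × 4.833e-09 s)
ΔE = 1.091e-26 J = 68.096 neV

This natural linewidth limits the precision of spectroscopic measurements.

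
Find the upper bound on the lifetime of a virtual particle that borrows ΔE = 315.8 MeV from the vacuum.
1.042 ys

Using the energy-time uncertainty principle:
ΔEΔt ≥ ℏ/2

For a virtual particle borrowing energy ΔE, the maximum lifetime is:
Δt_max = ℏ/(2ΔE)

Converting energy:
ΔE = 315.8 MeV = 5.060e-11 J

Δt_max = (1.055e-34 J·s) / (2 × 5.060e-11 J)
Δt_max = 1.042e-24 s = 1.042 ys

Virtual particles with higher borrowed energy exist for shorter times.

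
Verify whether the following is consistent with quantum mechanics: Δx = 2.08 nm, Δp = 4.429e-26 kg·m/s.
Yes, it satisfies the uncertainty principle.

Calculate the product ΔxΔp:
ΔxΔp = (2.080e-09 m) × (4.429e-26 kg·m/s)
ΔxΔp = 9.212e-35 J·s

Compare to the minimum allowed value ℏ/2:
ℏ/2 = 5.273e-35 J·s

Since ΔxΔp = 9.212e-35 J·s ≥ 5.273e-35 J·s = ℏ/2,
the measurement satisfies the uncertainty principle.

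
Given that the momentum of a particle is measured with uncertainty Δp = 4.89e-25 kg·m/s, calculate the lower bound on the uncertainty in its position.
107.829 pm

Using the Heisenberg uncertainty principle:
ΔxΔp ≥ ℏ/2

The minimum uncertainty in position is:
Δx_min = ℏ/(2Δp)
Δx_min = (1.055e-34 J·s) / (2 × 4.890e-25 kg·m/s)
Δx_min = 1.078e-10 m = 107.829 pm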